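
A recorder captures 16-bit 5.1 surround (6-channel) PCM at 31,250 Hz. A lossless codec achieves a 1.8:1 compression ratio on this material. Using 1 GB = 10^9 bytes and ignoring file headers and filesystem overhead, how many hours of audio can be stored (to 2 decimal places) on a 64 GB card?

Uncompressed byte rate = 31,250 × 2 × 6 = 375,000 bytes/s.
After 1.8:1 compression, effective rate ≈ 208333.33 bytes/s.
Capacity = 64 × 1,000,000,000 = 64,000,000,000 bytes.
64,000,000,000 / effective rate ≈ 307200 s → 85.33 hours.

85.33 hours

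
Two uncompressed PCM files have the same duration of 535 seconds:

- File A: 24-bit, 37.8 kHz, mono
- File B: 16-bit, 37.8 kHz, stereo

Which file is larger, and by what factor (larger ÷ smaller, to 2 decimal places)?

File A: 37,800 × 3 × 1 = 113,400 bytes/s.
File B: 37,800 × 2 × 2 = 151,200 bytes/s.
File B is larger; ratio = 80,892,000 / 60,669,000 = 1.33.

File B, by a factor of 1.33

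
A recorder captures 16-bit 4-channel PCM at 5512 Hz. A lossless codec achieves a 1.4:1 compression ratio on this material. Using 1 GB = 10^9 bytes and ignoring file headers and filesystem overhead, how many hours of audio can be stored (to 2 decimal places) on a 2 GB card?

17.64 hours

Uncompressed byte rate = 5,512 × 2 × 4 = 44,096 bytes/s.
After 1.4:1 compression, effective rate ≈ 31497.14 bytes/s.
Capacity = 2 × 1,000,000,000 = 2,000,000,000 bytes.
2,000,000,000 / effective rate ≈ 63497.82 s → 17.64 hours.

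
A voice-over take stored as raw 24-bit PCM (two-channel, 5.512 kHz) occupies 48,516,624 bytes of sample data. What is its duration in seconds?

Byte rate = 5,512 × 3 × 2 = 33,072 bytes/s.
Duration = 48,516,624 / 33,072 = 1,467 s.

1,467 seconds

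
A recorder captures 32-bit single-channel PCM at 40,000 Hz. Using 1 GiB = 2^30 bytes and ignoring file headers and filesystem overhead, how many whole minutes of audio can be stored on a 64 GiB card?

Uncompressed byte rate = 40,000 × 4 × 1 = 160,000 bytes/s.
Capacity = 64 × 1,073,741,824 = 68,719,476,736 bytes.
68,719,476,736 / 160,000 ≈ 429496.73 s → 7,158 minutes.

7,158 minutes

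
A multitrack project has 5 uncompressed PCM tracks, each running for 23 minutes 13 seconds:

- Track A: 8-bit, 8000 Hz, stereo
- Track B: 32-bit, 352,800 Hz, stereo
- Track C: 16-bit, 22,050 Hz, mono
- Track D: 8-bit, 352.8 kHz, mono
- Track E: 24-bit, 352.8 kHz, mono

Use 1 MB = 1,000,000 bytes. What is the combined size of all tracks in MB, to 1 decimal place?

23 minutes 13 seconds = 1,393 s.
Track A: 8,000 × 1,393 × 1 × 2 = 22,288,000 bytes.
Track B: 352,800 × 1,393 × 4 × 2 = 3,931,603,200 bytes.
Track C: 22,050 × 1,393 × 2 × 1 = 61,431,300 bytes.
Track D: 352,800 × 1,393 × 1 × 1 = 491,450,400 bytes.
Track E: 352,800 × 1,393 × 3 × 1 = 1,474,351,200 bytes.
Total = 5,981,124,100 bytes = 5981.1 MB.

5981.1 MB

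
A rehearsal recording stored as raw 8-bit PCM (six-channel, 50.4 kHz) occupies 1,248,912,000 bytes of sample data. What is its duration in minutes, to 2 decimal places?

Byte rate = 50,400 × 1 × 6 = 302,400 bytes/s.
Duration = 1,248,912,000 / 302,400 = 4,130 s.
4,130 s / 60 = 68.83 minutes.

68.83 minutes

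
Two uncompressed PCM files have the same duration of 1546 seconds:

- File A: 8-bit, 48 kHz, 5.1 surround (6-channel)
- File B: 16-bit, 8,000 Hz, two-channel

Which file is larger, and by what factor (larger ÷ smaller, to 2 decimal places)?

File A: 48,000 × 1 × 6 = 288,000 bytes/s.
File B: 8,000 × 2 × 2 = 32,000 bytes/s.
File A is larger; ratio = 445,248,000 / 49,472,000 = 9.00.

File A, by a factor of 9.00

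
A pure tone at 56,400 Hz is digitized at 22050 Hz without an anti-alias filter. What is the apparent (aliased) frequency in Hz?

Nyquist = 22,050/2 = 11,025 Hz; 56,400 Hz exceeds it.
Alias = |56,400 − 3×22,050| = |56,400 − 66,150| = 9,750 Hz.

9,750 Hz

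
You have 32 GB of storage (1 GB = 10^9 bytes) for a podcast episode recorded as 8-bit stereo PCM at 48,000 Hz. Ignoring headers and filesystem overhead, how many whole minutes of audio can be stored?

5,555 minutes

Uncompressed byte rate = 48,000 × 1 × 2 = 96,000 bytes/s.
Capacity = 32 × 1,000,000,000 = 32,000,000,000 bytes.
32,000,000,000 / 96,000 ≈ 333333.33 s → 5,555 minutes.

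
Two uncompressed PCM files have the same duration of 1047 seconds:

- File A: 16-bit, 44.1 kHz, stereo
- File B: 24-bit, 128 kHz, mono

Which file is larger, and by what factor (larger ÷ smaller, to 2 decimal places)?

File A: 44,100 × 2 × 2 = 176,400 bytes/s.
File B: 128,000 × 3 × 1 = 384,000 bytes/s.
File B is larger; ratio = 402,048,000 / 184,690,800 = 2.18.

File B, by a factor of 2.18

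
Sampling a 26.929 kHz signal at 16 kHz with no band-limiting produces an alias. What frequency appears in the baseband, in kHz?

5.071 kHz

Nyquist = 16,000/2 = 8,000 Hz; 26,929 Hz exceeds it.
Alias = |26,929 − 2×16,000| = |26,929 − 32,000| = 5,071 Hz = 5.071 kHz.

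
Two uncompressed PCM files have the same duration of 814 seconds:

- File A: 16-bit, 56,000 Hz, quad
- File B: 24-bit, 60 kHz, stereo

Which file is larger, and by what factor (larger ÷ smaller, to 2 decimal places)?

File A, by a factor of 1.24

File A: 56,000 × 2 × 4 = 448,000 bytes/s.
File B: 60,000 × 3 × 2 = 360,000 bytes/s.
File A is larger; ratio = 364,672,000 / 293,040,000 = 1.24.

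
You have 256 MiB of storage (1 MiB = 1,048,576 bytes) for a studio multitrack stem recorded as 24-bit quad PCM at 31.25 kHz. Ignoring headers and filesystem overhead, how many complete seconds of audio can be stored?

715 seconds

Uncompressed byte rate = 31,250 × 3 × 4 = 375,000 bytes/s.
Capacity = 256 × 1,048,576 = 268,435,456 bytes.
268,435,456 / 375,000 ≈ 715.83 s → 715 seconds.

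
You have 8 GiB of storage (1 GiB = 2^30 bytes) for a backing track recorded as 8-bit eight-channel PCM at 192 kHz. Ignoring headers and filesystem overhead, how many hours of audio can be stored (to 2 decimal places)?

1.55 hours

Uncompressed byte rate = 192,000 × 1 × 8 = 1,536,000 bytes/s.
Capacity = 8 × 1,073,741,824 = 8,589,934,592 bytes.
8,589,934,592 / 1,536,000 ≈ 5592.41 s → 1.55 hours.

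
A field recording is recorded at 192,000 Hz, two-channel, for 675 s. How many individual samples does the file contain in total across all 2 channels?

192,000 × 675 s × 2 ch = 259,200,000 samples.

259,200,000 samples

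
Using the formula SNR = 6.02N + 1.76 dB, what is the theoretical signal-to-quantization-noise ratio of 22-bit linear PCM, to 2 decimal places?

134.20 dB

6.02 × 22 + 1.76 = 134.20 dB.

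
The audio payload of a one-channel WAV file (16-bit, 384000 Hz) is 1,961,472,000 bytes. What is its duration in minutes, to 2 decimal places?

Byte rate = 384,000 × 2 × 1 = 768,000 bytes/s.
Duration = 1,961,472,000 / 768,000 = 2,554 s.
2,554 s / 60 = 42.57 minutes.

42.57 minutes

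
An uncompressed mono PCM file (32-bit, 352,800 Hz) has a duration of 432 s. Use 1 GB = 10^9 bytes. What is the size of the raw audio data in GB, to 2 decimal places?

Bytes = 352,800 samples/s × 432 s × 4 bytes/sample × 1 ch = 609,638,400 bytes.
609,638,400 / 1,000,000,000 = 0.61 GB.

0.61 GB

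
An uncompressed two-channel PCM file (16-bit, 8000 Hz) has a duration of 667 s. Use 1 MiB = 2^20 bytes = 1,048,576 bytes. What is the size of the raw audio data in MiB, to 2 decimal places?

20.36 MiB

Bytes = 8,000 samples/s × 667 s × 2 bytes/sample × 2 ch = 21,344,000 bytes.
21,344,000 / 1,048,576 = 20.36 MiB.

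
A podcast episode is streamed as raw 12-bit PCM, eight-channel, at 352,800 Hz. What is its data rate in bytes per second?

4,233,600 bytes/s

Bit rate = 352,800 × 12 × 8 = 33,868,800 bits/s.
33,868,800 / 8 = 4,233,600 bytes/s.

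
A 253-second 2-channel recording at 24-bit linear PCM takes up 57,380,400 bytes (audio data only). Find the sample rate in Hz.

Bytes = sample_rate × seconds × bytes_per_sample × channels.
sample_rate = 57,380,400 / (253 × 3 × 2) = 57,380,400 / 1,518 = 37,800 Hz.

37,800 Hz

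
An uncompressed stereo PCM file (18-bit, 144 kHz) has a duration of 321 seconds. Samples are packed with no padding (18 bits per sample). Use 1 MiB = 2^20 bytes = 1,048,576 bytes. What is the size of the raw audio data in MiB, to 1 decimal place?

198.4 MiB

Bits = 144,000 × 321 × 18 × 2 = 1,664,064,000 bits = 208,008,000 bytes.
208,008,000 / 1,048,576 = 198.4 MiB.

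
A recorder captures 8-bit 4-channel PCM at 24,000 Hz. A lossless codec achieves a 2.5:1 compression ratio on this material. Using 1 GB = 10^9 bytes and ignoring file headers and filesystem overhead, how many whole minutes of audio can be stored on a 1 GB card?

Uncompressed byte rate = 24,000 × 1 × 4 = 96,000 bytes/s.
After 2.5:1 compression, effective rate ≈ 38400 bytes/s.
Capacity = 1 × 1,000,000,000 = 1,000,000,000 bytes.
1,000,000,000 / effective rate ≈ 26041.67 s → 434 minutes.

434 minutes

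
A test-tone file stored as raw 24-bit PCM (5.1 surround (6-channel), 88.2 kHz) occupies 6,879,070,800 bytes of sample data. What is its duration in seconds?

4,333 seconds

Byte rate = 88,200 × 3 × 6 = 1,587,600 bytes/s.
Duration = 6,879,070,800 / 1,587,600 = 4,333 s.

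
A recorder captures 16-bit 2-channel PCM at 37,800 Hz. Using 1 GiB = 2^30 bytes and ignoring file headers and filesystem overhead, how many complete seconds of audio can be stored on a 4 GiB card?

Uncompressed byte rate = 37,800 × 2 × 2 = 151,200 bytes/s.
Capacity = 4 × 1,073,741,824 = 4,294,967,296 bytes.
4,294,967,296 / 151,200 ≈ 28405.87 s → 28,405 seconds.

28,405 seconds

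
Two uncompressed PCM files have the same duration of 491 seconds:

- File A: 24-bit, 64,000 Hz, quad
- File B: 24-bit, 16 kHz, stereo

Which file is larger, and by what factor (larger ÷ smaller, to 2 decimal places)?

File A: 64,000 × 3 × 4 = 768,000 bytes/s.
File B: 16,000 × 3 × 2 = 96,000 bytes/s.
File A is larger; ratio = 377,088,000 / 47,136,000 = 8.00.

File A, by a factor of 8.00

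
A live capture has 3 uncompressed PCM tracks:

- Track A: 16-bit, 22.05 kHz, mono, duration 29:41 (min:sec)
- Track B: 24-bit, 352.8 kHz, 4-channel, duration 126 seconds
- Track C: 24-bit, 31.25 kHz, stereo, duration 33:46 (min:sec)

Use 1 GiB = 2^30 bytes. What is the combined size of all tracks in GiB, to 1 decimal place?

0.9 GiB

Track A: 29:41 (min:sec) = 1,781 s; 22,050 × 1,781 × 2 × 1 = 78,542,100 bytes.
Track B: 352,800 × 126 × 3 × 4 = 533,433,600 bytes.
Track C: 33:46 (min:sec) = 2,026 s; 31,250 × 2,026 × 3 × 2 = 379,875,000 bytes.
Total = 991,850,700 bytes = 0.9 GiB.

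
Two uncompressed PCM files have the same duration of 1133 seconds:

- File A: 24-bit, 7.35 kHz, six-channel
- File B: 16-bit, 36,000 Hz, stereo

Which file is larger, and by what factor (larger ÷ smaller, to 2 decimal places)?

File A: 7,350 × 3 × 6 = 132,300 bytes/s.
File B: 36,000 × 2 × 2 = 144,000 bytes/s.
File B is larger; ratio = 163,152,000 / 149,895,900 = 1.09.

File B, by a factor of 1.09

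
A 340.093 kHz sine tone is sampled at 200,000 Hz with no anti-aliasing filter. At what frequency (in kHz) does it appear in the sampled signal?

59.907 kHz

Nyquist = 200,000/2 = 100,000 Hz; 340,093 Hz exceeds it.
Alias = |340,093 − 2×200,000| = |340,093 − 400,000| = 59,907 Hz = 59.907 kHz.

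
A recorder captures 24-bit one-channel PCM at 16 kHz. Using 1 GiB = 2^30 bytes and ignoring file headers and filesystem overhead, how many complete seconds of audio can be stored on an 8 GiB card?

Uncompressed byte rate = 16,000 × 3 × 1 = 48,000 bytes/s.
Capacity = 8 × 1,073,741,824 = 8,589,934,592 bytes.
8,589,934,592 / 48,000 ≈ 178956.97 s → 178,956 seconds.

178,956 seconds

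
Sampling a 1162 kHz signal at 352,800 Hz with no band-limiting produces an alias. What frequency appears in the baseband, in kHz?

103.6 kHz

Nyquist = 352,800/2 = 176,400 Hz; 1,162,000 Hz exceeds it.
Alias = |1,162,000 − 3×352,800| = |1,162,000 − 1,058,400| = 103,600 Hz = 103.6 kHz.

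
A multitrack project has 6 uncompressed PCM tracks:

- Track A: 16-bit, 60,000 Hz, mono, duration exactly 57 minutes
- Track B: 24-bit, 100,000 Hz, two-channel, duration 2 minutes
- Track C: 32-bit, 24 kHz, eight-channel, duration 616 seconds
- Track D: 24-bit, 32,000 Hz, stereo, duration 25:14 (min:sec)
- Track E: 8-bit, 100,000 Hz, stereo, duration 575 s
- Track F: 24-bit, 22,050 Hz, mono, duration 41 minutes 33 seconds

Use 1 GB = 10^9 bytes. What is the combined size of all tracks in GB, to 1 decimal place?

Track A: exactly 57 minutes = 3,420 s; 60,000 × 3,420 × 2 × 1 = 410,400,000 bytes.
Track B: 2 minutes = 120 s; 100,000 × 120 × 3 × 2 = 72,000,000 bytes.
Track C: 24,000 × 616 × 4 × 8 = 473,088,000 bytes.
Track D: 25:14 (min:sec) = 1,514 s; 32,000 × 1,514 × 3 × 2 = 290,688,000 bytes.
Track E: 100,000 × 575 × 1 × 2 = 115,000,000 bytes.
Track F: 41 minutes 33 seconds = 2,493 s; 22,050 × 2,493 × 3 × 1 = 164,911,950 bytes.
Total = 1,526,087,950 bytes = 1.5 GB.

1.5 GB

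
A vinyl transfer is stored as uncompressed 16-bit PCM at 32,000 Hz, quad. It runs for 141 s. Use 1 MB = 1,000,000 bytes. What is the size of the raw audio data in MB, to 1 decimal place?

Bytes = 32,000 samples/s × 141 s × 2 bytes/sample × 4 ch = 36,096,000 bytes.
36,096,000 / 1,000,000 = 36.1 MB.

36.1 MB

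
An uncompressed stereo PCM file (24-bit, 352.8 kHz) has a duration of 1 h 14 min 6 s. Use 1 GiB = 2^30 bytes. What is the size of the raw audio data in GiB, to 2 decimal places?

8.76 GiB

Duration = 1 h 14 min 6 s = 4,446 s.
Bytes = 352,800 samples/s × 4,446 s × 3 bytes/sample × 2 ch = 9,411,292,800 bytes.
9,411,292,800 / 1,073,741,824 = 8.76 GiB.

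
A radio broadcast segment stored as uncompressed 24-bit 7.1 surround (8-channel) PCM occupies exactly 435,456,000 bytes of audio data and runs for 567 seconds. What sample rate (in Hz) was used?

32,000 Hz

Bytes = sample_rate × seconds × bytes_per_sample × channels.
sample_rate = 435,456,000 / (567 × 3 × 8) = 435,456,000 / 13,608 = 32,000 Hz.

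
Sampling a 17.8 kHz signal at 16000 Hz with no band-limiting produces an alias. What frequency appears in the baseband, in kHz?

1.8 kHz

Nyquist = 16,000/2 = 8,000 Hz; 17,800 Hz exceeds it.
Alias = |17,800 − 1×16,000| = |17,800 − 16,000| = 1,800 Hz = 1.8 kHz.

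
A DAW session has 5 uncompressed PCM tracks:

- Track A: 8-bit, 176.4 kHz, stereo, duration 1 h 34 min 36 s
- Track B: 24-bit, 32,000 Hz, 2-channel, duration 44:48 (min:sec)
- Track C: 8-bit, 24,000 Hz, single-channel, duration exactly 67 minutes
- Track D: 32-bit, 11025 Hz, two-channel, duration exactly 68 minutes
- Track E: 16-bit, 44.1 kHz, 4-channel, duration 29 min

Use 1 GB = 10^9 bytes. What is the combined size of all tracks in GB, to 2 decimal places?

Track A: 1 h 34 min 36 s = 5,676 s; 176,400 × 5,676 × 1 × 2 = 2,002,492,800 bytes.
Track B: 44:48 (min:sec) = 2,688 s; 32,000 × 2,688 × 3 × 2 = 516,096,000 bytes.
Track C: exactly 67 minutes = 4,020 s; 24,000 × 4,020 × 1 × 1 = 96,480,000 bytes.
Track D: exactly 68 minutes = 4,080 s; 11,025 × 4,080 × 4 × 2 = 359,856,000 bytes.
Track E: 29 min = 1,740 s; 44,100 × 1,740 × 2 × 4 = 613,872,000 bytes.
Total = 3,588,796,800 bytes = 3.59 GB.

3.59 GB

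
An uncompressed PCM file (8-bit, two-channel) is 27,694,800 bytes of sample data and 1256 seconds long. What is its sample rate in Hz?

11,025 Hz

Bytes = sample_rate × seconds × bytes_per_sample × channels.
sample_rate = 27,694,800 / (1,256 × 1 × 2) = 27,694,800 / 2,512 = 11,025 Hz.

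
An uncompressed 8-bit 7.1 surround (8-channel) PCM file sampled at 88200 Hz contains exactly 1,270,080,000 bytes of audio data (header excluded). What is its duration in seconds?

1,800 seconds

Byte rate = 88,200 × 1 × 8 = 705,600 bytes/s.
Duration = 1,270,080,000 / 705,600 = 1,800 s.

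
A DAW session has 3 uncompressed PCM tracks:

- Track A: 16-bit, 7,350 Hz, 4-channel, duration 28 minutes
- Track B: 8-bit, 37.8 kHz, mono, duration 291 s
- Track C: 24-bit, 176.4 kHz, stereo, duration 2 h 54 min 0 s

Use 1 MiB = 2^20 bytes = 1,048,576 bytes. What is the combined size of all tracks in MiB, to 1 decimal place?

10642.5 MiB

Track A: 28 minutes = 1,680 s; 7,350 × 1,680 × 2 × 4 = 98,784,000 bytes.
Track B: 37,800 × 291 × 1 × 1 = 10,999,800 bytes.
Track C: 2 h 54 min 0 s = 10,440 s; 176,400 × 10,440 × 3 × 2 = 11,049,696,000 bytes.
Total = 11,159,479,800 bytes = 10642.5 MiB.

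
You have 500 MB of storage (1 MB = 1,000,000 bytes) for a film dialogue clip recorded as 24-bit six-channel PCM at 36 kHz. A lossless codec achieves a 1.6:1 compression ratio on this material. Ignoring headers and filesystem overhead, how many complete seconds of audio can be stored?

1,234 seconds

Uncompressed byte rate = 36,000 × 3 × 6 = 648,000 bytes/s.
After 1.6:1 compression, effective rate ≈ 405000 bytes/s.
Capacity = 500 × 1,000,000 = 500,000,000 bytes.
500,000,000 / effective rate ≈ 1234.57 s → 1,234 seconds.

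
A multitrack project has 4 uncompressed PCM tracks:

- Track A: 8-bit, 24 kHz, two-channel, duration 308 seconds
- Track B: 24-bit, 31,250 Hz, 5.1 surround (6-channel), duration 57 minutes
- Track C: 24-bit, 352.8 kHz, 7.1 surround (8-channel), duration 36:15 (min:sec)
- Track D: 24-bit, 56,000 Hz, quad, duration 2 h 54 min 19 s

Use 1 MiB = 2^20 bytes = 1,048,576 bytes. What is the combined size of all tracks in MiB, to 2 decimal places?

Track A: 24,000 × 308 × 1 × 2 = 14,784,000 bytes.
Track B: 57 minutes = 3,420 s; 31,250 × 3,420 × 3 × 6 = 1,923,750,000 bytes.
Track C: 36:15 (min:sec) = 2,175 s; 352,800 × 2,175 × 3 × 8 = 18,416,160,000 bytes.
Track D: 2 h 54 min 19 s = 10,459 s; 56,000 × 10,459 × 3 × 4 = 7,028,448,000 bytes.
Total = 27,383,142,000 bytes = 26114.60 MiB.

26114.60 MiB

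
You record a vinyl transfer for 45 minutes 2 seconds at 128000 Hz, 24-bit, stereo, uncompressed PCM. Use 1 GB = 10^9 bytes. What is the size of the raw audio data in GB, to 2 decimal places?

2.08 GB

Duration = 45 minutes 2 seconds = 2,702 s.
Bytes = 128,000 samples/s × 2,702 s × 3 bytes/sample × 2 ch = 2,075,136,000 bytes.
2,075,136,000 / 1,000,000,000 = 2.08 GB.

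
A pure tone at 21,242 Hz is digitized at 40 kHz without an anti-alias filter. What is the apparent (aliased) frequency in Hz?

18,758 Hz

Nyquist = 40,000/2 = 20,000 Hz; 21,242 Hz exceeds it.
Alias = |21,242 − 1×40,000| = |21,242 − 40,000| = 18,758 Hz.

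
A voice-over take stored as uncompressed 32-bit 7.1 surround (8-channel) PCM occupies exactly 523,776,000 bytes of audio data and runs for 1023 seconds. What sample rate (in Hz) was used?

16,000 Hz

Bytes = sample_rate × seconds × bytes_per_sample × channels.
sample_rate = 523,776,000 / (1,023 × 4 × 8) = 523,776,000 / 32,736 = 16,000 Hz.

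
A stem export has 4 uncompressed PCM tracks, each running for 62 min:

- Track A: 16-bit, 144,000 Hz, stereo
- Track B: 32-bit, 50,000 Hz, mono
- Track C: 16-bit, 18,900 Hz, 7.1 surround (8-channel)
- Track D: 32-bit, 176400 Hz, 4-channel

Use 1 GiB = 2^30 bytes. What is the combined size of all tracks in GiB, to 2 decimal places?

62 min = 3,720 s.
Track A: 144,000 × 3,720 × 2 × 2 = 2,142,720,000 bytes.
Track B: 50,000 × 3,720 × 4 × 1 = 744,000,000 bytes.
Track C: 18,900 × 3,720 × 2 × 8 = 1,124,928,000 bytes.
Track D: 176,400 × 3,720 × 4 × 4 = 10,499,328,000 bytes.
Total = 14,510,976,000 bytes = 13.51 GiB.

13.51 GiB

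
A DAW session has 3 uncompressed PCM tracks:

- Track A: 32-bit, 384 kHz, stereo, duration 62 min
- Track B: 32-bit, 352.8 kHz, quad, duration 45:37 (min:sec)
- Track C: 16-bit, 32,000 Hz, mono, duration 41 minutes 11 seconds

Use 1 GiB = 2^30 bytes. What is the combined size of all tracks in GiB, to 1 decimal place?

25.2 GiB

Track A: 62 min = 3,720 s; 384,000 × 3,720 × 4 × 2 = 11,427,840,000 bytes.
Track B: 45:37 (min:sec) = 2,737 s; 352,800 × 2,737 × 4 × 4 = 15,449,817,600 bytes.
Track C: 41 minutes 11 seconds = 2,471 s; 32,000 × 2,471 × 2 × 1 = 158,144,000 bytes.
Total = 27,035,801,600 bytes = 25.2 GiB.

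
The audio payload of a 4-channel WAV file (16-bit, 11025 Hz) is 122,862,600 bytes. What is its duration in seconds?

Byte rate = 11,025 × 2 × 4 = 88,200 bytes/s.
Duration = 122,862,600 / 88,200 = 1,393 s.

1,393 seconds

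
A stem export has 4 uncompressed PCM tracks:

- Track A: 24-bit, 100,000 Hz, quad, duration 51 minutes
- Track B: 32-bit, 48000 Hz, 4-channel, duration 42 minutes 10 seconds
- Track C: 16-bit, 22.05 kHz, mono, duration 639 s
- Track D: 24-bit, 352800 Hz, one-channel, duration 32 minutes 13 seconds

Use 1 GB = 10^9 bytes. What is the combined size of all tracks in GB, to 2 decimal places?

7.69 GB

Track A: 51 minutes = 3,060 s; 100,000 × 3,060 × 3 × 4 = 3,672,000,000 bytes.
Track B: 42 minutes 10 seconds = 2,530 s; 48,000 × 2,530 × 4 × 4 = 1,943,040,000 bytes.
Track C: 22,050 × 639 × 2 × 1 = 28,179,900 bytes.
Track D: 32 minutes 13 seconds = 1,933 s; 352,800 × 1,933 × 3 × 1 = 2,045,887,200 bytes.
Total = 7,689,107,100 bytes = 7.69 GB.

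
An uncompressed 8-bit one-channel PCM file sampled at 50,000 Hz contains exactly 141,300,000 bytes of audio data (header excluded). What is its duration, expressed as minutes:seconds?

Byte rate = 50,000 × 1 × 1 = 50,000 bytes/s.
Duration = 141,300,000 / 50,000 = 2,826 s.
2,826 s = 47:06.

47:06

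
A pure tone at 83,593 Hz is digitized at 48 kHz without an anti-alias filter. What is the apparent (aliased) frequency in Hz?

12,407 Hz

Nyquist = 48,000/2 = 24,000 Hz; 83,593 Hz exceeds it.
Alias = |83,593 − 2×48,000| = |83,593 − 96,000| = 12,407 Hz.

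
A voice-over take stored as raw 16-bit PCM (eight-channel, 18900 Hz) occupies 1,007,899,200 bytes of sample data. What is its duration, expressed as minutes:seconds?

Byte rate = 18,900 × 2 × 8 = 302,400 bytes/s.
Duration = 1,007,899,200 / 302,400 = 3,333 s.
3,333 s = 55:33.

55:33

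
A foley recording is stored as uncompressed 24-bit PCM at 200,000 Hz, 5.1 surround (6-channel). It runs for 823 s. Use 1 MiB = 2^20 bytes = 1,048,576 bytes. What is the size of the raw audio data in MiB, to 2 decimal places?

2825.55 MiB

Bytes = 200,000 samples/s × 823 s × 3 bytes/sample × 6 ch = 2,962,800,000 bytes.
2,962,800,000 / 1,048,576 = 2825.55 MiB.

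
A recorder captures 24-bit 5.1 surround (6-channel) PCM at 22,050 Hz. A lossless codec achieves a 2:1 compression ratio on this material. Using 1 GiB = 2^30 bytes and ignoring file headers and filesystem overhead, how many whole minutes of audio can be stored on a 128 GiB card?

Uncompressed byte rate = 22,050 × 3 × 6 = 396,900 bytes/s.
After 2:1 compression, effective rate ≈ 198450 bytes/s.
Capacity = 128 × 1,073,741,824 = 137,438,953,472 bytes.
137,438,953,472 / effective rate ≈ 692562.12 s → 11,542 minutes.

11,542 minutes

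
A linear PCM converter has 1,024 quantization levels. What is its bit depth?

log2(1,024) = 10.

10 bits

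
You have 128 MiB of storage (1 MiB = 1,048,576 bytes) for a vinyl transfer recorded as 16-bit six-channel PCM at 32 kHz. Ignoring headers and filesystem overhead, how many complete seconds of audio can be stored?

349 seconds

Uncompressed byte rate = 32,000 × 2 × 6 = 384,000 bytes/s.
Capacity = 128 × 1,048,576 = 134,217,728 bytes.
134,217,728 / 384,000 ≈ 349.53 s → 349 seconds.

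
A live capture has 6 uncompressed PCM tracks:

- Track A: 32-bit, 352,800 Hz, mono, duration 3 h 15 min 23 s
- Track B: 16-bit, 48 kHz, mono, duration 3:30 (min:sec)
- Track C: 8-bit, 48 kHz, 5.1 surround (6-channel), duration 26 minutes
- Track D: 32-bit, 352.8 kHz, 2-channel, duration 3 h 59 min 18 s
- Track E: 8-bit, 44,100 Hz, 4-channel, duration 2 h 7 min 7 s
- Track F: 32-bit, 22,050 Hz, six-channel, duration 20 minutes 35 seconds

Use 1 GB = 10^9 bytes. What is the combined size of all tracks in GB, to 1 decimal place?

Track A: 3 h 15 min 23 s = 11,723 s; 352,800 × 11,723 × 4 × 1 = 16,543,497,600 bytes.
Track B: 3:30 (min:sec) = 210 s; 48,000 × 210 × 2 × 1 = 20,160,000 bytes.
Track C: 26 minutes = 1,560 s; 48,000 × 1,560 × 1 × 6 = 449,280,000 bytes.
Track D: 3 h 59 min 18 s = 14,358 s; 352,800 × 14,358 × 4 × 2 = 40,524,019,200 bytes.
Track E: 2 h 7 min 7 s = 7,627 s; 44,100 × 7,627 × 1 × 4 = 1,345,402,800 bytes.
Track F: 20 minutes 35 seconds = 1,235 s; 22,050 × 1,235 × 4 × 6 = 653,562,000 bytes.
Total = 59,535,921,600 bytes = 59.5 GB.

59.5 GB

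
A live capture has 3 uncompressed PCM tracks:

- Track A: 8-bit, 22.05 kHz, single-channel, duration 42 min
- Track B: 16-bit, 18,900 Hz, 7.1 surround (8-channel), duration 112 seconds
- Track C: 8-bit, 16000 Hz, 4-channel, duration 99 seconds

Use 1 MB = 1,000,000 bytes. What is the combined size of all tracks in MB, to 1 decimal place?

Track A: 42 min = 2,520 s; 22,050 × 2,520 × 1 × 1 = 55,566,000 bytes.
Track B: 18,900 × 112 × 2 × 8 = 33,868,800 bytes.
Track C: 16,000 × 99 × 1 × 4 = 6,336,000 bytes.
Total = 95,770,800 bytes = 95.8 MB.

95.8 MB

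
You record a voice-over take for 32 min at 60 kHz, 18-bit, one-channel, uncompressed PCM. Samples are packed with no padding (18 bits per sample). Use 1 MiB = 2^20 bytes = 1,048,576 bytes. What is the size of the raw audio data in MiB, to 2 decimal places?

Duration = 32 min = 1,920 s.
Bits = 60,000 × 1,920 × 18 × 1 = 2,073,600,000 bits = 259,200,000 bytes.
259,200,000 / 1,048,576 = 247.19 MiB.

247.19 MiB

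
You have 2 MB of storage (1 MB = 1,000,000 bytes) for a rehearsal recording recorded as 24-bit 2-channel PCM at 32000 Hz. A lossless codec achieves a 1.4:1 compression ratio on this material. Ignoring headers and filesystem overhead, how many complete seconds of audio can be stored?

14 seconds

Uncompressed byte rate = 32,000 × 3 × 2 = 192,000 bytes/s.
After 1.4:1 compression, effective rate ≈ 137142.86 bytes/s.
Capacity = 2 × 1,000,000 = 2,000,000 bytes.
2,000,000 / effective rate ≈ 14.58 s → 14 seconds.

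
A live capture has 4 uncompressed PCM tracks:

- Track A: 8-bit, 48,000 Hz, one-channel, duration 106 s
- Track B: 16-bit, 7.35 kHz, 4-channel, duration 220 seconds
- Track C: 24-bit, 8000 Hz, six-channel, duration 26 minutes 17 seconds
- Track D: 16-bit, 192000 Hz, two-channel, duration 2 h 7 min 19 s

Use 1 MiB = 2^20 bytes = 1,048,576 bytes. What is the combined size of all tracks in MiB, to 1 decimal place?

5828.7 MiB

Track A: 48,000 × 106 × 1 × 1 = 5,088,000 bytes.
Track B: 7,350 × 220 × 2 × 4 = 12,936,000 bytes.
Track C: 26 minutes 17 seconds = 1,577 s; 8,000 × 1,577 × 3 × 6 = 227,088,000 bytes.
Track D: 2 h 7 min 19 s = 7,639 s; 192,000 × 7,639 × 2 × 2 = 5,866,752,000 bytes.
Total = 6,111,864,000 bytes = 5828.7 MiB.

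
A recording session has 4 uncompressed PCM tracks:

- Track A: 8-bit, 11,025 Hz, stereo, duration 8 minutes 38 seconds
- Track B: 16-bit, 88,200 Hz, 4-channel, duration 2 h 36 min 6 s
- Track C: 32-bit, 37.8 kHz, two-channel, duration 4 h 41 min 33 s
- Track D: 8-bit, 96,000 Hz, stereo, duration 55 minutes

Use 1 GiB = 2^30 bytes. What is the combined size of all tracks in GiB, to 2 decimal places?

Track A: 8 minutes 38 seconds = 518 s; 11,025 × 518 × 1 × 2 = 11,421,900 bytes.
Track B: 2 h 36 min 6 s = 9,366 s; 88,200 × 9,366 × 2 × 4 = 6,608,649,600 bytes.
Track C: 4 h 41 min 33 s = 16,893 s; 37,800 × 16,893 × 4 × 2 = 5,108,443,200 bytes.
Track D: 55 minutes = 3,300 s; 96,000 × 3,300 × 1 × 2 = 633,600,000 bytes.
Total = 12,362,114,700 bytes = 11.51 GiB.

11.51 GiB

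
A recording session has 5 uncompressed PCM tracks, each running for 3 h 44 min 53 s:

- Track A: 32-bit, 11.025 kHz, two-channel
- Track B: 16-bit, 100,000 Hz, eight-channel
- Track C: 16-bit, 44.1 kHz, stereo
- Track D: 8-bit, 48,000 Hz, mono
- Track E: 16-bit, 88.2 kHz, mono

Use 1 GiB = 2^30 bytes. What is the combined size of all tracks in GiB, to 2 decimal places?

26.25 GiB

3 h 44 min 53 s = 13,493 s.
Track A: 11,025 × 13,493 × 4 × 2 = 1,190,082,600 bytes.
Track B: 100,000 × 13,493 × 2 × 8 = 21,588,800,000 bytes.
Track C: 44,100 × 13,493 × 2 × 2 = 2,380,165,200 bytes.
Track D: 48,000 × 13,493 × 1 × 1 = 647,664,000 bytes.
Track E: 88,200 × 13,493 × 2 × 1 = 2,380,165,200 bytes.
Total = 28,186,877,000 bytes = 26.25 GiB.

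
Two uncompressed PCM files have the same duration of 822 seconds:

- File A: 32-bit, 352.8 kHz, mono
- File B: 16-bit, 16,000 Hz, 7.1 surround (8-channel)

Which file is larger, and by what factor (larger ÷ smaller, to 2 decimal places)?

File A, by a factor of 5.51

File A: 352,800 × 4 × 1 = 1,411,200 bytes/s.
File B: 16,000 × 2 × 8 = 256,000 bytes/s.
File A is larger; ratio = 1,160,006,400 / 210,432,000 = 5.51.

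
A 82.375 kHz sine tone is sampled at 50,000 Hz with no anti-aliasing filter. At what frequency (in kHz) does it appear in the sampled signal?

17.625 kHz

Nyquist = 50,000/2 = 25,000 Hz; 82,375 Hz exceeds it.
Alias = |82,375 − 2×50,000| = |82,375 − 100,000| = 17,625 Hz = 17.625 kHz.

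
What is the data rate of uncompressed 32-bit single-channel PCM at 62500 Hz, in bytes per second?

250,000 bytes/s

Bit rate = 62,500 × 32 × 1 = 2,000,000 bits/s.
2,000,000 / 8 = 250,000 bytes/s.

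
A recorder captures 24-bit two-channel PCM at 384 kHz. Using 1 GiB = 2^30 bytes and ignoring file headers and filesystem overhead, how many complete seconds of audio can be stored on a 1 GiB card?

Uncompressed byte rate = 384,000 × 3 × 2 = 2,304,000 bytes/s.
Capacity = 1 × 1,073,741,824 = 1,073,741,824 bytes.
1,073,741,824 / 2,304,000 ≈ 466.03 s → 466 seconds.

466 seconds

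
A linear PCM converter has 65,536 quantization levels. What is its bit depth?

log2(65,536) = 16.

16 bits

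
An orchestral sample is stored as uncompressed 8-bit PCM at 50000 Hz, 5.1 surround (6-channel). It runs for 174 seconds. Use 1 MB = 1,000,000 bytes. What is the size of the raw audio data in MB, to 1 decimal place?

Bytes = 50,000 samples/s × 174 s × 1 bytes/sample × 6 ch = 52,200,000 bytes.
52,200,000 / 1,000,000 = 52.2 MB.

52.2 MB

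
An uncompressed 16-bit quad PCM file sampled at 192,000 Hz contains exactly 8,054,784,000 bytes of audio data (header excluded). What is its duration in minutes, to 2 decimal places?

Byte rate = 192,000 × 2 × 4 = 1,536,000 bytes/s.
Duration = 8,054,784,000 / 1,536,000 = 5,244 s.
5,244 s / 60 = 87.40 minutes.

87.40 minutes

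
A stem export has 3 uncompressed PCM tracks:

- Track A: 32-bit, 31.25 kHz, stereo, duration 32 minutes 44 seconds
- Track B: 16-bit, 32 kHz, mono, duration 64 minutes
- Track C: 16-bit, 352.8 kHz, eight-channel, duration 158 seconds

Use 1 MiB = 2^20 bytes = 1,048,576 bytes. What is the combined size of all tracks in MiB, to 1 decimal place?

1553.2 MiB

Track A: 32 minutes 44 seconds = 1,964 s; 31,250 × 1,964 × 4 × 2 = 491,000,000 bytes.
Track B: 64 minutes = 3,840 s; 32,000 × 3,840 × 2 × 1 = 245,760,000 bytes.
Track C: 352,800 × 158 × 2 × 8 = 891,878,400 bytes.
Total = 1,628,638,400 bytes = 1553.2 MiB.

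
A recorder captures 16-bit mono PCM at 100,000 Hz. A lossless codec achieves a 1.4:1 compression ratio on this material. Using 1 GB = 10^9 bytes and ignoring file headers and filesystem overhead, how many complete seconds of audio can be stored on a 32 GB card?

Uncompressed byte rate = 100,000 × 2 × 1 = 200,000 bytes/s.
After 1.4:1 compression, effective rate ≈ 142857.14 bytes/s.
Capacity = 32 × 1,000,000,000 = 32,000,000,000 bytes.
32,000,000,000 / effective rate ≈ 224000 s → 224,000 seconds.

224,000 seconds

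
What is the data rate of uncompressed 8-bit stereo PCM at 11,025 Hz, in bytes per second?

22,050 bytes/s

Bit rate = 11,025 × 8 × 2 = 176,400 bits/s.
176,400 / 8 = 22,050 bytes/s.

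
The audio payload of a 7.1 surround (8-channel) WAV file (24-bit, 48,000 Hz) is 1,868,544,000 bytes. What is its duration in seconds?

Byte rate = 48,000 × 3 × 8 = 1,152,000 bytes/s.
Duration = 1,868,544,000 / 1,152,000 = 1,622 s.

1,622 seconds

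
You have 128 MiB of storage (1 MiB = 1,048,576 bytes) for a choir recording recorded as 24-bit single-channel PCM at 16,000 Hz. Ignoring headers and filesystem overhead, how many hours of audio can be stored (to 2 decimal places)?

0.78 hours

Uncompressed byte rate = 16,000 × 3 × 1 = 48,000 bytes/s.
Capacity = 128 × 1,048,576 = 134,217,728 bytes.
134,217,728 / 48,000 ≈ 2796.2 s → 0.78 hours.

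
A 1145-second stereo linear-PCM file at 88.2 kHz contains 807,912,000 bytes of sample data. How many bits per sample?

32 bits

Bytes per sample = 807,912,000 / (88,200 × 1,145 × 2) = 807,912,000 / 201,978,000 = 4.
Bit depth = 4 × 8 = 32 bits.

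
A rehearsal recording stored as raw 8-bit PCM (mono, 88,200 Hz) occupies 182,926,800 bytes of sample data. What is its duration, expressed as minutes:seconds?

34:34

Byte rate = 88,200 × 1 × 1 = 88,200 bytes/s.
Duration = 182,926,800 / 88,200 = 2,074 s.
2,074 s = 34:34.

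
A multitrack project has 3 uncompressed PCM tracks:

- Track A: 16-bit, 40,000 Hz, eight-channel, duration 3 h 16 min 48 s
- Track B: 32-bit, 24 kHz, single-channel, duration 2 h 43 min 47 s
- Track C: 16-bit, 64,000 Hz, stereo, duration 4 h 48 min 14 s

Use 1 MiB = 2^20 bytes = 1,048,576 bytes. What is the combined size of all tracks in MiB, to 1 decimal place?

Track A: 3 h 16 min 48 s = 11,808 s; 40,000 × 11,808 × 2 × 8 = 7,557,120,000 bytes.
Track B: 2 h 43 min 47 s = 9,827 s; 24,000 × 9,827 × 4 × 1 = 943,392,000 bytes.
Track C: 4 h 48 min 14 s = 17,294 s; 64,000 × 17,294 × 2 × 2 = 4,427,264,000 bytes.
Total = 12,927,776,000 bytes = 12328.9 MiB.

12328.9 MiB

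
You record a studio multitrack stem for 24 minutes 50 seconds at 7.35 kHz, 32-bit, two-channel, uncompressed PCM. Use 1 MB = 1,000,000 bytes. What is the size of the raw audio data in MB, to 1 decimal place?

87.6 MB

Duration = 24 minutes 50 seconds = 1,490 s.
Bytes = 7,350 samples/s × 1,490 s × 4 bytes/sample × 2 ch = 87,612,000 bytes.
87,612,000 / 1,000,000 = 87.6 MB.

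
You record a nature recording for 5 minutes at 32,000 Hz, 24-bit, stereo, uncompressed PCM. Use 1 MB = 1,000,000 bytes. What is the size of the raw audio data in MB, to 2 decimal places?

57.60 MB

Duration = 5 minutes = 300 s.
Bytes = 32,000 samples/s × 300 s × 3 bytes/sample × 2 ch = 57,600,000 bytes.
57,600,000 / 1,000,000 = 57.60 MB.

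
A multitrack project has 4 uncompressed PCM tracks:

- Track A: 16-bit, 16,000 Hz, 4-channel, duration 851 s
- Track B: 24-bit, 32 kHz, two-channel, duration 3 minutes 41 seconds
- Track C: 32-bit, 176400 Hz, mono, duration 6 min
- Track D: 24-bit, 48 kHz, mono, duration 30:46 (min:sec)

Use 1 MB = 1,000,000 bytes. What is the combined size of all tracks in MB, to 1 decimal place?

671.2 MB

Track A: 16,000 × 851 × 2 × 4 = 108,928,000 bytes.
Track B: 3 minutes 41 seconds = 221 s; 32,000 × 221 × 3 × 2 = 42,432,000 bytes.
Track C: 6 min = 360 s; 176,400 × 360 × 4 × 1 = 254,016,000 bytes.
Track D: 30:46 (min:sec) = 1,846 s; 48,000 × 1,846 × 3 × 1 = 265,824,000 bytes.
Total = 671,200,000 bytes = 671.2 MB.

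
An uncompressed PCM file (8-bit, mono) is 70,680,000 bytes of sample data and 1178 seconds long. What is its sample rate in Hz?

60,000 Hz

Bytes = sample_rate × seconds × bytes_per_sample × channels.
sample_rate = 70,680,000 / (1,178 × 1 × 1) = 70,680,000 / 1,178 = 60,000 Hz.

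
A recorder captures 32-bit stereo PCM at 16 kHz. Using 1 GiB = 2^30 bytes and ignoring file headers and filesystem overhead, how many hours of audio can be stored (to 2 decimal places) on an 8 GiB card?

Uncompressed byte rate = 16,000 × 4 × 2 = 128,000 bytes/s.
Capacity = 8 × 1,073,741,824 = 8,589,934,592 bytes.
8,589,934,592 / 128,000 ≈ 67108.86 s → 18.64 hours.

18.64 hours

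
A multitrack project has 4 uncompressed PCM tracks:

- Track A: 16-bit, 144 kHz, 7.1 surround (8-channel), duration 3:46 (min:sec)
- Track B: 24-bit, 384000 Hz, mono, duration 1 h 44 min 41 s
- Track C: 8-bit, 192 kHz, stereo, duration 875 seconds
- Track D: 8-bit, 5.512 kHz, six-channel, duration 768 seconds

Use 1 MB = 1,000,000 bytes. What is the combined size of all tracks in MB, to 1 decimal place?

Track A: 3:46 (min:sec) = 226 s; 144,000 × 226 × 2 × 8 = 520,704,000 bytes.
Track B: 1 h 44 min 41 s = 6,281 s; 384,000 × 6,281 × 3 × 1 = 7,235,712,000 bytes.
Track C: 192,000 × 875 × 1 × 2 = 336,000,000 bytes.
Track D: 5,512 × 768 × 1 × 6 = 25,399,296 bytes.
Total = 8,117,815,296 bytes = 8117.8 MB.

8117.8 MB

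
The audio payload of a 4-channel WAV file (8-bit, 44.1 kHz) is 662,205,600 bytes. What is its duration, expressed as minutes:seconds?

62:34

Byte rate = 44,100 × 1 × 4 = 176,400 bytes/s.
Duration = 662,205,600 / 176,400 = 3,754 s.
3,754 s = 62:34.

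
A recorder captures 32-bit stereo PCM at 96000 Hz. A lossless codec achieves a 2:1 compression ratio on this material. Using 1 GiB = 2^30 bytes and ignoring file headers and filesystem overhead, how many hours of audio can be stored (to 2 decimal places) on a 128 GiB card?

Uncompressed byte rate = 96,000 × 4 × 2 = 768,000 bytes/s.
After 2:1 compression, effective rate ≈ 384000 bytes/s.
Capacity = 128 × 1,073,741,824 = 137,438,953,472 bytes.
137,438,953,472 / effective rate ≈ 357913.94 s → 99.42 hours.

99.42 hours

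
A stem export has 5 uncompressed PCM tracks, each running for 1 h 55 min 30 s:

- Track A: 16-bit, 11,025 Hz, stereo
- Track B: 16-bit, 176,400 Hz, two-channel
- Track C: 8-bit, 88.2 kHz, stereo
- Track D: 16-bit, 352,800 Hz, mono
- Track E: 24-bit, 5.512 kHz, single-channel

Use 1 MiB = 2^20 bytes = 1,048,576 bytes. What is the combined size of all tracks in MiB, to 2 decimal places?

10893.13 MiB

1 h 55 min 30 s = 6,930 s.
Track A: 11,025 × 6,930 × 2 × 2 = 305,613,000 bytes.
Track B: 176,400 × 6,930 × 2 × 2 = 4,889,808,000 bytes.
Track C: 88,200 × 6,930 × 1 × 2 = 1,222,452,000 bytes.
Track D: 352,800 × 6,930 × 2 × 1 = 4,889,808,000 bytes.
Track E: 5,512 × 6,930 × 3 × 1 = 114,594,480 bytes.
Total = 11,422,275,480 bytes = 10893.13 MiB.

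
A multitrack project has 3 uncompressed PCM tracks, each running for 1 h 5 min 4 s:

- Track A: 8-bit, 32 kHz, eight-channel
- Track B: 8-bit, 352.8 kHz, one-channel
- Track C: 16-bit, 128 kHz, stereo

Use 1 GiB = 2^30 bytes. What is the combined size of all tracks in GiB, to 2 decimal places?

4.08 GiB

1 h 5 min 4 s = 3,904 s.
Track A: 32,000 × 3,904 × 1 × 8 = 999,424,000 bytes.
Track B: 352,800 × 3,904 × 1 × 1 = 1,377,331,200 bytes.
Track C: 128,000 × 3,904 × 2 × 2 = 1,998,848,000 bytes.
Total = 4,375,603,200 bytes = 4.08 GiB.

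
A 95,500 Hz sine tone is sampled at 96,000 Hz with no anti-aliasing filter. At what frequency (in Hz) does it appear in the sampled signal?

Nyquist = 96,000/2 = 48,000 Hz; 95,500 Hz exceeds it.
Alias = |95,500 − 1×96,000| = |95,500 − 96,000| = 500 Hz.

500 Hz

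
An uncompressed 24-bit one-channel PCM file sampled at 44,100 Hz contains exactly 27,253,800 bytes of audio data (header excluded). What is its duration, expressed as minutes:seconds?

Byte rate = 44,100 × 3 × 1 = 132,300 bytes/s.
Duration = 27,253,800 / 132,300 = 206 s.
206 s = 3:26.

3:26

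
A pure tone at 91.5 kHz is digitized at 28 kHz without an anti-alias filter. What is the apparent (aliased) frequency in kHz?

Nyquist = 28,000/2 = 14,000 Hz; 91,500 Hz exceeds it.
Alias = |91,500 − 3×28,000| = |91,500 − 84,000| = 7,500 Hz = 7.5 kHz.

7.5 kHz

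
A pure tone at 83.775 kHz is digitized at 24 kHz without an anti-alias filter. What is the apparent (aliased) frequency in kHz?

11.775 kHz

Nyquist = 24,000/2 = 12,000 Hz; 83,775 Hz exceeds it.
Alias = |83,775 − 3×24,000| = |83,775 − 72,000| = 11,775 Hz = 11.775 kHz.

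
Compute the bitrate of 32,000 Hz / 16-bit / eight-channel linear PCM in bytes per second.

Bit rate = 32,000 × 16 × 8 = 4,096,000 bits/s.
4,096,000 / 8 = 512,000 bytes/s.

512,000 bytes/s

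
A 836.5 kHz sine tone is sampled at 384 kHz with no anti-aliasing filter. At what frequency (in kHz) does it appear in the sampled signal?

Nyquist = 384,000/2 = 192,000 Hz; 836,500 Hz exceeds it.
Alias = |836,500 − 2×384,000| = |836,500 − 768,000| = 68,500 Hz = 68.5 kHz.

68.5 kHz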